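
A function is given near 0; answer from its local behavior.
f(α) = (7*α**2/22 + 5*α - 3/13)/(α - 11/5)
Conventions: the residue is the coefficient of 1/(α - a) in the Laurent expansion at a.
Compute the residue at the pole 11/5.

The residue is 8001/650.

At the order-1 pole 11/5 set g(α) = (α - (11/5))*f(α) = 7*α**2/22 + 5*α - 3/13.
Simple pole: residue = g(a) at a = 11/5, which is 8001/650.


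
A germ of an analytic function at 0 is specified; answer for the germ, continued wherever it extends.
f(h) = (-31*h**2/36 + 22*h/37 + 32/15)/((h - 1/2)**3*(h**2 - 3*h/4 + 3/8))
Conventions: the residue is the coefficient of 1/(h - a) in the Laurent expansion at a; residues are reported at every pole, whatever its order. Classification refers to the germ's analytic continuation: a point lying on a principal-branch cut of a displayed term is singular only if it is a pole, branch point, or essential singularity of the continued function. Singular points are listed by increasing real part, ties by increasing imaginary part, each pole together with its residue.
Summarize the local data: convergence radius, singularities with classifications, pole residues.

Denominator factor (h**2 - 3*h/4 + 3/8): discriminant -15/16, complex-conjugate roots (3/8) + ((1/8)*sqrt(15))*i and (3/8) - ((1/8)*sqrt(15))*i; poles of order 1, moduli (1/4)*sqrt(6) and (1/4)*sqrt(6).
Denominator factor (h - 1/2)^3: pole of order 3 at 1/2, modulus 1/2.
The radius of convergence is the smallest modulus among the singular points: 1/2.
The factor h**2 - 3*h/4 + 3/8 splits as (h - a)(h - a') with a = (3/8) - ((1/8)*sqrt(15))*i, a' = (3/8) + ((1/8)*sqrt(15))*i. At the order-1 pole a set g(h) = (h - a)*f(h) = [(-31*h**2/36 + 22*h/37 + 32/15)/(h - 1/2)**3] / (h - a').
Simple pole: residue = g(a) at a = (3/8) - ((1/8)*sqrt(15))*i, which is (64297/4440) + ((80203/22200)*sqrt(15))*i.
The factor h**2 - 3*h/4 + 3/8 splits as (h - a)(h - a') with a = (3/8) + ((1/8)*sqrt(15))*i, a' = (3/8) - ((1/8)*sqrt(15))*i. At the order-1 pole a set g(h) = (h - a)*f(h) = [(-31*h**2/36 + 22*h/37 + 32/15)/(h - 1/2)**3] / (h - a').
Simple pole: residue = g(a) at a = (3/8) + ((1/8)*sqrt(15))*i, which is (64297/4440) - ((80203/22200)*sqrt(15))*i.
At the order-3 pole 1/2 set g(h) = (h - (1/2))^3*f(h) = (-31*h**2/36 + 22*h/37 + 32/15)/(h**2 - 3*h/4 + 3/8).
Order-3 pole: residue = g''(a)/2; g''(1/2) = -64297/1110, so the residue is -64297/2220.
List the singular points by increasing real part (a conjugate pair: the negative imaginary part first).

Radius of convergence at 0: 1/2.
At (3/8) - ((1/8)*sqrt(15))*i: a pole of order 1; residue (64297/4440) + ((80203/22200)*sqrt(15))*i.
At (3/8) + ((1/8)*sqrt(15))*i: a pole of order 1; residue (64297/4440) - ((80203/22200)*sqrt(15))*i.
At 1/2: a pole of order 3; residue -64297/2220.


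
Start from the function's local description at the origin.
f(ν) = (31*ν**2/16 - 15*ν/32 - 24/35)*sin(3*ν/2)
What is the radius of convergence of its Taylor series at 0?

The radius of convergence is infinite.

The factor sin(3*ν/2) is entire and contributes no finite singular point.
The polynomial part has no poles.
No finite singular points: the Taylor series at 0 converges everywhere.


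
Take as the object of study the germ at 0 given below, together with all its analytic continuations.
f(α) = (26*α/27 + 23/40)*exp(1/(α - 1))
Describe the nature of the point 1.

The point is an essential singularity.

The exponent 1/(α - (1)) has a pole at 1, so exp(1/(α - (1))) takes every nonzero value near it: an essential singularity (not a pole of any order).


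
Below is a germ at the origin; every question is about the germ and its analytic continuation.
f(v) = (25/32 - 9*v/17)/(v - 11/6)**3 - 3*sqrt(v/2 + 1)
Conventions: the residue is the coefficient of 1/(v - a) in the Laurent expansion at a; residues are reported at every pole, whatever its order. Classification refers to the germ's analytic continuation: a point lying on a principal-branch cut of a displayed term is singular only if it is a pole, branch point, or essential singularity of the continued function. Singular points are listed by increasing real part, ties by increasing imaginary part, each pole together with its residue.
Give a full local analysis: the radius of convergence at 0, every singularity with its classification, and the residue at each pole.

Radius of convergence at 0: 11/6.
At -2: an algebraic (square-root) branch point.
At 11/6: a pole of order 3; residue 0.

Denominator factor (v - 11/6)^3: pole of order 3 at 11/6, modulus 11/6.
Branch term (-3)*sqrt(1 - v/(-2)): its argument vanishes at v = -2, a square-root branch point, modulus 2.
The radius of convergence is the smallest modulus among the singular points: 11/6.
The branch term is analytic at 11/6 and contributes nothing to the residue; only the rational part matters.
At the order-3 pole 11/6 set g(v) = (v - (11/6))^3*(rational part) = 25/32 - 9*v/17.
Order-3 pole: residue = g''(a)/2; g''(11/6) = 0, so the residue is 0.
List the singular points by increasing real part (a conjugate pair: the negative imaginary part first).


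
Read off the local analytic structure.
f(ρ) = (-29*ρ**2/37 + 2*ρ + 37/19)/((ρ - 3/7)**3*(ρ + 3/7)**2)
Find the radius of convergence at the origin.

Denominator factor (ρ - 3/7)^3: pole of order 3 at 3/7, modulus 3/7.
Denominator factor (ρ + 3/7)^2: pole of order 2 at -3/7, modulus 3/7.
The radius of convergence is the smallest modulus among the singular points: 3/7.

The radius of convergence is 3/7.


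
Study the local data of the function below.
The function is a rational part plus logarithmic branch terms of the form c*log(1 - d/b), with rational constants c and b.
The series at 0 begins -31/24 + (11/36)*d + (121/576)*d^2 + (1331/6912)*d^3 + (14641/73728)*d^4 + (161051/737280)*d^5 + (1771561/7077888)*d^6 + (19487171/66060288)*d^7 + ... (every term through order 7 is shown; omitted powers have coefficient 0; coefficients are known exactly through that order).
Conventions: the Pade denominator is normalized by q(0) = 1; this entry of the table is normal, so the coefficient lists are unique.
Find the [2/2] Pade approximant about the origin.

Taylor coefficients needed (read off): a_0 = -31/24, a_1 = 11/36, a_2 = 121/576, a_3 = 1331/6912, a_4 = 14641/73728.
Write the denominator as Q(d) = 1 + q1*d + q2*d^2. Requiring Q*f - P = O(d^5) with deg P <= 2 kills the coefficients of d^3..d^4 in Q*f:
  d^3: a_3 + q1*a_2 + q2*a_1 = 0, i.e. 1331/6912 + (121/576)*q1 + (11/36)*q2 = 0.
  d^4: a_4 + q1*a_3 + q2*a_2 = 0, i.e. 14641/73728 + (1331/6912)*q1 + (121/576)*q2 = 0.
Solving this linear system: q1 = -11/8, q2 = 121/384.
The numerator is Q*f truncated at degree 2: P0 = a_0 = -31/24; P1 = a_1 + q1*a_0 = 1199/576; P2 = a_2 + q1*a_1 + q2*a_0 = -5687/9216.

The Pade approximant has numerator coefficients [-31/24, 1199/576, -5687/9216]; denominator coefficients [1, -11/8, 121/384].


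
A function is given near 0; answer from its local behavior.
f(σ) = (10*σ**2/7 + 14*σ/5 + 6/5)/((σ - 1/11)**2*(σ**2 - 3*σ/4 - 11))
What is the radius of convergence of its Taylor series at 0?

Denominator factor (σ - 1/11)^2: pole of order 2 at 1/11, modulus 1/11.
Denominator factor (σ**2 - 3*σ/4 - 11): discriminant 713/16, real irrational roots 3/8 + (1/8)*sqrt(713) and 3/8 - (1/8)*sqrt(713); poles of order 1, moduli 3/8 + (1/8)*sqrt(713) and -3/8 + (1/8)*sqrt(713).
The radius of convergence is the smallest modulus among the singular points: 1/11.

The radius of convergence is 1/11.


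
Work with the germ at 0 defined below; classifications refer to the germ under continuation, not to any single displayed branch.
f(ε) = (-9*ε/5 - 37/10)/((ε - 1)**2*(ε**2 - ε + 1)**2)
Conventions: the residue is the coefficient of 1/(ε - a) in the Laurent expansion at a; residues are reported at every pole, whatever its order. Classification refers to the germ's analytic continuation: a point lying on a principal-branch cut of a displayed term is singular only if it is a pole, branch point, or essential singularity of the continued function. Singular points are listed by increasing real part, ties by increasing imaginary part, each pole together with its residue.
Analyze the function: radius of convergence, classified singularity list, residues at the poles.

Radius of convergence at 0: 1.
At (1/2) - ((1/2)*sqrt(3))*i: a pole of order 2; residue (-23/5) + ((10/9)*sqrt(3))*i.
At (1/2) + ((1/2)*sqrt(3))*i: a pole of order 2; residue (-23/5) - ((10/9)*sqrt(3))*i.
At 1: a pole of order 2; residue 46/5.


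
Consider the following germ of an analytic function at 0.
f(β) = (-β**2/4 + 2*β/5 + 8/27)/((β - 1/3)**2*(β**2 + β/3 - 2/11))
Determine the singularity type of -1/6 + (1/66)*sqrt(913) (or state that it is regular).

The denominator factor β**2 + β/3 - 2/11 vanishes at -1/6 + (1/66)*sqrt(913) and appears to the power 1; the numerator there equals 2023/11880 + (29/3960)*sqrt(913), nonzero, and no other factor vanishes.
Hence a pole whose order is the multiplicity, 1.

The point is a pole of order 1.


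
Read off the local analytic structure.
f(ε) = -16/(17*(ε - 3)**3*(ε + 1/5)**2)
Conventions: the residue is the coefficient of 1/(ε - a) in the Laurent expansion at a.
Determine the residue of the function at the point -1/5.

At the order-2 pole -1/5 set g(ε) = (ε - (-1/5))^2*f(ε) = -16/(17*(ε - 3)**3).
Order-2 pole: residue = g'(a); g'(-1/5) = 1875/69632, so the residue is 1875/69632.

The residue is 1875/69632.


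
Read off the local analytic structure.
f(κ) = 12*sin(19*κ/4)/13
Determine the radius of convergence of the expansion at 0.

The factor -sin(19*κ/4) is entire and contributes no finite singular point.
The polynomial part has no poles.
No finite singular points: the Taylor series at 0 converges everywhere.

The radius of convergence is infinite.


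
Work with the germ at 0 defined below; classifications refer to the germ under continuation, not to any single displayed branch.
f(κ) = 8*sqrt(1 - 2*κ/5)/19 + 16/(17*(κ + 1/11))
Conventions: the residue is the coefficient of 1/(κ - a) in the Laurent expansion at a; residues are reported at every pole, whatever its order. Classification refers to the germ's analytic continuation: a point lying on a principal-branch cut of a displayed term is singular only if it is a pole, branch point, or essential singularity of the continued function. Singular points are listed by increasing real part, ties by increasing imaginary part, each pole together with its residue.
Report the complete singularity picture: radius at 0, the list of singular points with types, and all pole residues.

Radius of convergence at 0: 1/11.
At -1/11: a pole of order 1; residue 16/17.
At 5/2: an algebraic (square-root) branch point.

Denominator factor (κ + 1/11): pole of order 1 at -1/11, modulus 1/11.
Branch term (8/19)*sqrt(1 - κ/(5/2)): its argument vanishes at κ = 5/2, a square-root branch point, modulus 5/2.
The radius of convergence is the smallest modulus among the singular points: 1/11.
The branch term is analytic at -1/11 and contributes nothing to the residue; only the rational part matters.
At the order-1 pole -1/11 set g(κ) = (κ - (-1/11))*(rational part) = 16/17.
Simple pole: residue = g(a) at a = -1/11, which is 16/17.
List the singular points by increasing real part (a conjugate pair: the negative imaginary part first).


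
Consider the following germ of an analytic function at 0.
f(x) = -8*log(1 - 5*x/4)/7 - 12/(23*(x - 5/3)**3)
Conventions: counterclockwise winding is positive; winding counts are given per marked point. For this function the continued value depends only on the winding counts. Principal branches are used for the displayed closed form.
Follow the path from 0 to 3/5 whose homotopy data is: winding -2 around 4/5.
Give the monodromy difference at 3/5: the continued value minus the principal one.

Continued minus principal equals (32/7)*pi*i.

The rational part is single-valued and drops out of the difference; each branch term changes only by its own monodromy.
(-8/7)*log(1 - x/(4/5)): each positive loop around 4/5 adds 2*pi*i to the log, so winding -2 contributes (-8/7)*(-2)*2*pi*i = (32/7)*pi*i.
Summing the contributions at x = 3/5 gives (32/7)*pi*i.


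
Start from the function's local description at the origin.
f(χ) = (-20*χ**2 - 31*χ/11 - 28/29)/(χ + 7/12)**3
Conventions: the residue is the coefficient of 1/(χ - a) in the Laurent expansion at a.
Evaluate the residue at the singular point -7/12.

The residue is -20.

At the order-3 pole -7/12 set g(χ) = (χ - (-7/12))^3*f(χ) = -20*χ**2 - 31*χ/11 - 28/29.
Order-3 pole: residue = g''(a)/2; g''(-7/12) = -40, so the residue is -20.


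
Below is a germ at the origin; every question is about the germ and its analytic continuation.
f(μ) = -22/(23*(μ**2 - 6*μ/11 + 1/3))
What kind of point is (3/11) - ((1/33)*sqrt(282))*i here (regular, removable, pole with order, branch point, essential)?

The denominator factor μ**2 - 6*μ/11 + 1/3 vanishes at (3/11) - ((1/33)*sqrt(282))*i and appears to the power 1; the numerator there equals -22/23, nonzero, and no other factor vanishes.
Hence a pole whose order is the multiplicity, 1.

The point is a pole of order 1.


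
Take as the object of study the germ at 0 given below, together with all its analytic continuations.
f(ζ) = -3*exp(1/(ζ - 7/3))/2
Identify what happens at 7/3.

The point is an essential singularity.

The exponent 1/(ζ - (7/3)) has a pole at 7/3, so exp(1/(ζ - (7/3))) takes every nonzero value near it: an essential singularity (not a pole of any order).


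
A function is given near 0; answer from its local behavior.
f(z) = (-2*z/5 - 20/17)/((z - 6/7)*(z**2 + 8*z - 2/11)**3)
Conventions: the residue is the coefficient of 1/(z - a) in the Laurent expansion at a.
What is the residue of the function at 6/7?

The residue is -2527823221/676944587705.

At the order-1 pole 6/7 set g(z) = (z - (6/7))*f(z) = (-2*z/5 - 20/17)/(z**2 + 8*z - 2/11)**3.
Simple pole: residue = g(a) at a = 6/7, which is -2527823221/676944587705.


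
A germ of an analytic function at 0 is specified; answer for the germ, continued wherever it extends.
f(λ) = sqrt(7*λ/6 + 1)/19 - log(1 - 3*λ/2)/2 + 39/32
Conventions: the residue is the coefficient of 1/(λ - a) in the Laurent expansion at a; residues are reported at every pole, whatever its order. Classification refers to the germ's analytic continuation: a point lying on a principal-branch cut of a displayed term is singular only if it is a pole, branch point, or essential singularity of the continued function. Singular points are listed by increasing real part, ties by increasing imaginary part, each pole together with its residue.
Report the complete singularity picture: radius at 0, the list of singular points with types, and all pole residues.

Radius of convergence at 0: 2/3.
At -6/7: an algebraic (square-root) branch point.
At 2/3: a logarithmic branch point.

Branch term (1/19)*sqrt(1 - λ/(-6/7)): its argument vanishes at λ = -6/7, a square-root branch point, modulus 6/7.
Branch term (-1/2)*log(1 - λ/(2/3)): its argument vanishes at λ = 2/3, a logarithmic branch point, modulus 2/3.
The radius of convergence is the smallest modulus among the singular points: 2/3.
List the singular points by increasing real part (a conjugate pair: the negative imaginary part first).


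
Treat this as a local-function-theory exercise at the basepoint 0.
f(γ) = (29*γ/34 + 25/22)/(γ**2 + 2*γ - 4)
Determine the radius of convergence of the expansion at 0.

The radius of convergence is -1 + sqrt(5).

Denominator factor (γ**2 + 2*γ - 4): discriminant 20, real irrational roots -1 + sqrt(5) and -1 - sqrt(5); poles of order 1, moduli -1 + sqrt(5) and 1 + sqrt(5).
The radius of convergence is the smallest modulus among the singular points: -1 + sqrt(5).


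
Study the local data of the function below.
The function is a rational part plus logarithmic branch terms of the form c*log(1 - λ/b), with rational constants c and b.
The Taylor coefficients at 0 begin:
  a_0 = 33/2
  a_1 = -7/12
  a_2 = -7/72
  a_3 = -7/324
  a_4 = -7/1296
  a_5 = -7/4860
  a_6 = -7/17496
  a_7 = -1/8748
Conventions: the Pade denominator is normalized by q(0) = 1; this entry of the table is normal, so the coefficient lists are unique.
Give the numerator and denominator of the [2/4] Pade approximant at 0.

The Pade approximant has numerator coefficients [33/2, -1906327/245604, 6142747/7368120]; denominator coefficients [1, -26713/61401, 226781/5526090, 1631/8289135, 385/59681772].

Taylor coefficients needed (read off): a_0 = 33/2, a_1 = -7/12, a_2 = -7/72, a_3 = -7/324, a_4 = -7/1296, a_5 = -7/4860, a_6 = -7/17496.
Write the denominator as Q(λ) = 1 + q1*λ + q2*λ^2 + q3*λ^3 + q4*λ^4. Requiring Q*f - P = O(λ^7) with deg P <= 2 kills the coefficients of λ^3..λ^6 in Q*f:
  λ^3: a_3 + q1*a_2 + q2*a_1 + q3*a_0 = 0, i.e. -7/324 + (-7/72)*q1 + (-7/12)*q2 + (33/2)*q3 = 0.
  λ^4: a_4 + q1*a_3 + q2*a_2 + q3*a_1 + q4*a_0 = 0, i.e. -7/1296 + (-7/324)*q1 + (-7/72)*q2 + (-7/12)*q3 + (33/2)*q4 = 0.
  λ^5: a_5 + q1*a_4 + q2*a_3 + q3*a_2 + q4*a_1 = 0, i.e. -7/4860 + (-7/1296)*q1 + (-7/324)*q2 + (-7/72)*q3 + (-7/12)*q4 = 0.
  λ^6: a_6 + q1*a_5 + q2*a_4 + q3*a_3 + q4*a_2 = 0, i.e. -7/17496 + (-7/4860)*q1 + (-7/1296)*q2 + (-7/324)*q3 + (-7/72)*q4 = 0.
Solving this linear system: q1 = -26713/61401, q2 = 226781/5526090, q3 = 1631/8289135, q4 = 385/59681772.
The numerator is Q*f truncated at degree 2: P0 = a_0 = 33/2; P1 = a_1 + q1*a_0 = -1906327/245604; P2 = a_2 + q1*a_1 + q2*a_0 = 6142747/7368120.


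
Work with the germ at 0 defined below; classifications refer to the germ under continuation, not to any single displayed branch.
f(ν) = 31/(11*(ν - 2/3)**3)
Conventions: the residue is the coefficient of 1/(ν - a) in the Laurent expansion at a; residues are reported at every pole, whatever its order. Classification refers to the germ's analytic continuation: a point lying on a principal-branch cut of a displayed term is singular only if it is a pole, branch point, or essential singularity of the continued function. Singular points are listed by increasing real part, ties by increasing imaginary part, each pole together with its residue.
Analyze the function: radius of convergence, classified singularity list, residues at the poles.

Radius of convergence at 0: 2/3.
At 2/3: a pole of order 3; residue 0.

Denominator factor (ν - 2/3)^3: pole of order 3 at 2/3, modulus 2/3.
The radius of convergence is the smallest modulus among the singular points: 2/3.
At the order-3 pole 2/3 set g(ν) = (ν - (2/3))^3*f(ν) = 31/11.
Order-3 pole: residue = g''(a)/2; g''(2/3) = 0, so the residue is 0.


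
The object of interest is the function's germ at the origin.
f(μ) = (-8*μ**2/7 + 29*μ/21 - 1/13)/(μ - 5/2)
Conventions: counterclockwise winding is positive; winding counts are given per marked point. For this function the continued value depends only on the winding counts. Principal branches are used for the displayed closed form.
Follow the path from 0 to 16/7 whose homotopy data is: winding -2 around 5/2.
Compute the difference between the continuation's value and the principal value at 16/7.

The function is rational, hence single-valued: continuing it around any pole returns the same value, so the difference is 0.

Continued minus principal equals 0.


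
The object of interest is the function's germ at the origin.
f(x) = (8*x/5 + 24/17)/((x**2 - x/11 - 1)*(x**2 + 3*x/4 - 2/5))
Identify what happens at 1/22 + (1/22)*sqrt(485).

The denominator factor x**2 - x/11 - 1 vanishes at 1/22 + (1/22)*sqrt(485) and appears to the power 1; the numerator there equals 1388/935 + (4/55)*sqrt(485), nonzero, and no other factor vanishes.
Hence a pole whose order is the multiplicity, 1.

The point is a pole of order 1.


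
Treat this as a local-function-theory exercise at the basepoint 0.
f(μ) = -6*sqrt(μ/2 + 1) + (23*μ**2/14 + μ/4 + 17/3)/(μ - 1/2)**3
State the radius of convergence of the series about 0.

The radius of convergence is 1/2.

Denominator factor (μ - 1/2)^3: pole of order 3 at 1/2, modulus 1/2.
Branch term (-6)*sqrt(1 - μ/(-2)): its argument vanishes at μ = -2, a square-root branch point, modulus 2.
The radius of convergence is the smallest modulus among the singular points: 1/2.


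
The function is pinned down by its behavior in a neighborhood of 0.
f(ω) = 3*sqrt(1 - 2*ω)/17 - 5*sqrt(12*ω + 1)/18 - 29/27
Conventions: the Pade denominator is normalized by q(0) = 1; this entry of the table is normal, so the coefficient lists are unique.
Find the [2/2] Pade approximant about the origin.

The Pade approximant has numerator coefficients [-1079/918, -196982072/16624521, -809291563/44332056]; denominator coefficients [1, 308324/36219, 307193/48292].

Taylor coefficients needed (expand at 0): a_0 = -1079/918, a_1 = -94/51, a_2 = 167/34, a_3 = -1023/34, a_4 = 30585/136.
Write the denominator as Q(ω) = 1 + q1*ω + q2*ω^2. Requiring Q*f - P = O(ω^5) with deg P <= 2 kills the coefficients of ω^3..ω^4 in Q*f:
  ω^3: a_3 + q1*a_2 + q2*a_1 = 0, i.e. -1023/34 + (167/34)*q1 + (-94/51)*q2 = 0.
  ω^4: a_4 + q1*a_3 + q2*a_2 = 0, i.e. 30585/136 + (-1023/34)*q1 + (167/34)*q2 = 0.
Solving this linear system: q1 = 308324/36219, q2 = 307193/48292.
The numerator is Q*f truncated at degree 2: P0 = a_0 = -1079/918; P1 = a_1 + q1*a_0 = -196982072/16624521; P2 = a_2 + q1*a_1 + q2*a_0 = -809291563/44332056.


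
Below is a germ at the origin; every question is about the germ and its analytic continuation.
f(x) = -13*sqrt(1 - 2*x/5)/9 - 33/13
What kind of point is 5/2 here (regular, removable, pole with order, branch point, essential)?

The term (-13/9)*sqrt(1 - x/(5/2)) has argument 1 - 5/2/(5/2) = 0 at 5/2: a square-root (algebraic, two-sheeted) branch point; the remaining terms are analytic or single-valued there.

The point is an algebraic (square-root) branch point.


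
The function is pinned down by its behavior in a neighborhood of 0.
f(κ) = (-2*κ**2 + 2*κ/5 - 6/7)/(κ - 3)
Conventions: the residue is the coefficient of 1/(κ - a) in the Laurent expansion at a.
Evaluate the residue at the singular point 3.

At the order-1 pole 3 set g(κ) = (κ - (3))*f(κ) = -2*κ**2 + 2*κ/5 - 6/7.
Simple pole: residue = g(a) at a = 3, which is -618/35.

The residue is -618/35.


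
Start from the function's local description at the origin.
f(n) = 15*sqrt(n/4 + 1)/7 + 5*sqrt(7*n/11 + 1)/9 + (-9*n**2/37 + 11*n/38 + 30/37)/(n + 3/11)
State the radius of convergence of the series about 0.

The radius of convergence is 3/11.

Denominator factor (n + 3/11): pole of order 1 at -3/11, modulus 3/11.
Branch term (5/9)*sqrt(1 - n/(-11/7)): its argument vanishes at n = -11/7, a square-root branch point, modulus 11/7.
Branch term (15/7)*sqrt(1 - n/(-4)): its argument vanishes at n = -4, a square-root branch point, modulus 4.
The radius of convergence is the smallest modulus among the singular points: 3/11.


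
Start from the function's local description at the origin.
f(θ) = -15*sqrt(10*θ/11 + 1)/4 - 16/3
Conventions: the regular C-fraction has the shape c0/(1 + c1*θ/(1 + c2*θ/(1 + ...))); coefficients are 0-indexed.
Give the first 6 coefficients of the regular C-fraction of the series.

The regular C-fraction coefficients are [-109/12, -225/1199, 995/2398, 545/4378, 1445/4378, 995/6358].

Taylor coefficients (expand at 0): a_0 = -109/12, a_1 = -75/44, a_2 = 375/968, a_3 = -1875/10648, a_4 = 46875/468512, a_5 = -328125/5153632.
c0 = a_0 = -109/12. Peel one level at a time: if S = 1 + c*θ/S' with S'(0) = 1, then c is the θ-coefficient of S and S' = c*θ/(S - 1).
S_1 = c0/f = 1 + (-225/1199)*θ + (223875/2875202)*θ^2 + ...; c1 = -225/1199.
S_2 = c1*θ/(S_1 - 1) = 1 + (995/2398)*θ + (-25/484)*θ^2 + ...; c2 = 995/2398.
S_3 = c2*θ/(S_2 - 1) = 1 + (545/4378)*θ + (-787525/19166884)*θ^2 + ...; c3 = 545/4378.
S_4 = c3*θ/(S_3 - 1) = 1 + (1445/4378)*θ + (-25/484)*θ^2 + ...; c4 = 1445/4378.
S_5 = c4*θ/(S_4 - 1) = 1 + (995/6358)*θ + ...; c5 = 995/6358.


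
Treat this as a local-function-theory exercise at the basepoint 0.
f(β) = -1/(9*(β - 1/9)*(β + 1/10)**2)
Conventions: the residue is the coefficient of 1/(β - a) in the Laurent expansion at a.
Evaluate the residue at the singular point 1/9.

The residue is -900/361.

At the order-1 pole 1/9 set g(β) = (β - (1/9))*f(β) = -1/(9*(β + 1/10)**2).
Simple pole: residue = g(a) at a = 1/9, which is -900/361.


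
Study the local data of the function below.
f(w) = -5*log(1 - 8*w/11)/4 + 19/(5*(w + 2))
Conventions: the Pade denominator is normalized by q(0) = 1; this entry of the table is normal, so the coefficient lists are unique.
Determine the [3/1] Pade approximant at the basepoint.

The Pade approximant has numerator coefficients [19/10, 1365390/271337, 2078405/2984707, 204246940/98495331]; denominator coefficients [1, 1448937/542674].

Taylor coefficients needed (expand at 0): a_0 = 19/10, a_1 = -9/220, a_2 = 3899/4840, a_3 = -24667/319440, a_4 = 482979/2342560.
Write the denominator as Q(w) = 1 + q1*w. Requiring Q*f - P = O(w^5) with deg P <= 3 kills the coefficients of w^4..w^4 in Q*f:
  w^4: a_4 + q1*a_3 = 0, i.e. 482979/2342560 + (-24667/319440)*q1 = 0.
Solving this linear system: q1 = 1448937/542674.
The numerator is Q*f truncated at degree 3: P0 = a_0 = 19/10; P1 = a_1 + q1*a_0 = 1365390/271337; P2 = a_2 + q1*a_1 = 2078405/2984707; P3 = a_3 + q1*a_2 = 204246940/98495331.


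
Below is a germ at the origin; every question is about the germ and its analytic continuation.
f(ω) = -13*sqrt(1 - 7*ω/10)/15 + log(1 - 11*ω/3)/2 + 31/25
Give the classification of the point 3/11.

The point is a logarithmic branch point.

The term (1/2)*log(1 - ω/(3/11)) has argument 1 - 3/11/(3/11) = 0 at 3/11: a logarithmic (infinitely-sheeted) branch point; the remaining terms are analytic or single-valued there.


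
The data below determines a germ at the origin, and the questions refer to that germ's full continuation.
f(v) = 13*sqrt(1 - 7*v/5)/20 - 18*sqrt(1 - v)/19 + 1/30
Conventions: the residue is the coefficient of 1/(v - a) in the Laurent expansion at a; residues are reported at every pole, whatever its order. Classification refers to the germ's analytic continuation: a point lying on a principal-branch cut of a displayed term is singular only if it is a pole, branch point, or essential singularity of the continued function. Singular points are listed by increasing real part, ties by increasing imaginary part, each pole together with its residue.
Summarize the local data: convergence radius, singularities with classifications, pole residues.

Branch term (13/20)*sqrt(1 - v/(5/7)): its argument vanishes at v = 5/7, a square-root branch point, modulus 5/7.
Branch term (-18/19)*sqrt(1 - v/(1)): its argument vanishes at v = 1, a square-root branch point, modulus 1.
The radius of convergence is the smallest modulus among the singular points: 5/7.
List the singular points by increasing real part (a conjugate pair: the negative imaginary part first).

Radius of convergence at 0: 5/7.
At 5/7: an algebraic (square-root) branch point.
At 1: an algebraic (square-root) branch point.


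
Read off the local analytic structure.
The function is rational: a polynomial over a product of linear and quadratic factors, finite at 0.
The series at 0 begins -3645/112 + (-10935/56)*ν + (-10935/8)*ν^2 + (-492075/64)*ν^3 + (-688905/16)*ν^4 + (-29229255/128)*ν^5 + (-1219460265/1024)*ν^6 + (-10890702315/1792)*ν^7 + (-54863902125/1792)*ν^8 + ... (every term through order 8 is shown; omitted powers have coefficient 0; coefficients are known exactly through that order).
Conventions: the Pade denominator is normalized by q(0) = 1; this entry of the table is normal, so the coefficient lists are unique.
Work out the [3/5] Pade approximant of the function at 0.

The Pade approximant has numerator coefficients [-3645/112, -98415/10052, -1476225/562912, -2657205/4503296]; denominator coefficients [1, -2046/359, -38823/5026, 284211/5744, 146403/2872, -102627/2872].

Taylor coefficients needed (read off): a_0 = -3645/112, a_1 = -10935/56, a_2 = -10935/8, a_3 = -492075/64, a_4 = -688905/16, a_5 = -29229255/128, a_6 = -1219460265/1024, a_7 = -10890702315/1792, a_8 = -54863902125/1792.
Write the denominator as Q(ν) = 1 + q1*ν + q2*ν^2 + q3*ν^3 + q4*ν^4 + q5*ν^5. Requiring Q*f - P = O(ν^9) with deg P <= 3 kills the coefficients of ν^4..ν^8 in Q*f:
  ν^4: a_4 + q1*a_3 + q2*a_2 + q3*a_1 + q4*a_0 = 0, i.e. -688905/16 + (-492075/64)*q1 + (-10935/8)*q2 + (-10935/56)*q3 + (-3645/112)*q4 = 0.
  ν^5: a_5 + q1*a_4 + q2*a_3 + q3*a_2 + q4*a_1 + q5*a_0 = 0, i.e. -29229255/128 + (-688905/16)*q1 + (-492075/64)*q2 + (-10935/8)*q3 + (-10935/56)*q4 + (-3645/112)*q5 = 0.
  ν^6: a_6 + q1*a_5 + q2*a_4 + q3*a_3 + q4*a_2 + q5*a_1 = 0, i.e. -1219460265/1024 + (-29229255/128)*q1 + (-688905/16)*q2 + (-492075/64)*q3 + (-10935/8)*q4 + (-10935/56)*q5 = 0.
  ν^7: a_7 + q1*a_6 + q2*a_5 + q3*a_4 + q4*a_3 + q5*a_2 = 0, i.e. -10890702315/1792 + (-1219460265/1024)*q1 + (-29229255/128)*q2 + (-688905/16)*q3 + (-492075/64)*q4 + (-10935/8)*q5 = 0.
  ν^8: a_8 + q1*a_7 + q2*a_6 + q3*a_5 + q4*a_4 + q5*a_3 = 0, i.e. -54863902125/1792 + (-10890702315/1792)*q1 + (-1219460265/1024)*q2 + (-29229255/128)*q3 + (-688905/16)*q4 + (-492075/64)*q5 = 0.
Solving this linear system: q1 = -2046/359, q2 = -38823/5026, q3 = 284211/5744, q4 = 146403/2872, q5 = -102627/2872.
The numerator is Q*f truncated at degree 3: P0 = a_0 = -3645/112; P1 = a_1 + q1*a_0 = -98415/10052; P2 = a_2 + q1*a_1 + q2*a_0 = -1476225/562912; P3 = a_3 + q1*a_2 + q2*a_1 + q3*a_0 = -2657205/4503296.


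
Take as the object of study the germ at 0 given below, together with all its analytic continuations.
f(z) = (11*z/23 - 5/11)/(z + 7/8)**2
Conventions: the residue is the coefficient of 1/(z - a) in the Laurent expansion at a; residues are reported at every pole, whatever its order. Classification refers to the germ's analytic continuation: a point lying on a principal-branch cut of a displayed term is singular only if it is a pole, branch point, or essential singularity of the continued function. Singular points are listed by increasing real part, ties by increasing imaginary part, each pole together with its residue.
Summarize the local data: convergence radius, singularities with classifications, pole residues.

Denominator factor (z + 7/8)^2: pole of order 2 at -7/8, modulus 7/8.
The radius of convergence is the smallest modulus among the singular points: 7/8.
At the order-2 pole -7/8 set g(z) = (z - (-7/8))^2*f(z) = 11*z/23 - 5/11.
Order-2 pole: residue = g'(a); g'(-7/8) = 11/23, so the residue is 11/23.

Radius of convergence at 0: 7/8.
At -7/8: a pole of order 2; residue 11/23.


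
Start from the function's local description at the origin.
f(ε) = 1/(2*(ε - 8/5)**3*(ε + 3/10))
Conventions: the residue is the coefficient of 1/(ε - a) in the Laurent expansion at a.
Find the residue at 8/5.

The residue is 500/6859.

At the order-3 pole 8/5 set g(ε) = (ε - (8/5))^3*f(ε) = 1/(2*(ε + 3/10)).
Order-3 pole: residue = g''(a)/2; g''(8/5) = 1000/6859, so the residue is 500/6859.


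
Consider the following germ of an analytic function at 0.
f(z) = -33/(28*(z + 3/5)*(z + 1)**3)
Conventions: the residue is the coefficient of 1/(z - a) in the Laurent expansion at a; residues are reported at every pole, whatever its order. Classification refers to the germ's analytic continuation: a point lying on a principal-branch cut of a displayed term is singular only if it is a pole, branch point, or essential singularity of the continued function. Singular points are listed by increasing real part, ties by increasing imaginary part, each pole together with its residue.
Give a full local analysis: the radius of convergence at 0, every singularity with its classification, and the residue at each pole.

Denominator factor (z + 1)^3: pole of order 3 at -1, modulus 1.
Denominator factor (z + 3/5): pole of order 1 at -3/5, modulus 3/5.
The radius of convergence is the smallest modulus among the singular points: 3/5.
At the order-3 pole -1 set g(z) = (z - (-1))^3*f(z) = -33/(28*(z + 3/5)).
Order-3 pole: residue = g''(a)/2; g''(-1) = 4125/112, so the residue is 4125/224.
At the order-1 pole -3/5 set g(z) = (z - (-3/5))*f(z) = -33/(28*(z + 1)**3).
Simple pole: residue = g(a) at a = -3/5, which is -4125/224.
List the singular points by increasing real part (a conjugate pair: the negative imaginary part first).

Radius of convergence at 0: 3/5.
At -1: a pole of order 3; residue 4125/224.
At -3/5: a pole of order 1; residue -4125/224.


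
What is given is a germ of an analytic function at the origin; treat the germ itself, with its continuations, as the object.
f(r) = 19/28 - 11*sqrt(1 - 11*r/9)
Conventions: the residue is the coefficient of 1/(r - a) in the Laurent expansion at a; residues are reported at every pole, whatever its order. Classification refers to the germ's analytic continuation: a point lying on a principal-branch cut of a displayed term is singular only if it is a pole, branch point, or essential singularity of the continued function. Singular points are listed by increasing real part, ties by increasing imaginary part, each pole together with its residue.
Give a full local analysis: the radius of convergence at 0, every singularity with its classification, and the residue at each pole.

Radius of convergence at 0: 9/11.
At 9/11: an algebraic (square-root) branch point.

Branch term (-11)*sqrt(1 - r/(9/11)): its argument vanishes at r = 9/11, a square-root branch point, modulus 9/11.
The radius of convergence is the smallest modulus among the singular points: 9/11.


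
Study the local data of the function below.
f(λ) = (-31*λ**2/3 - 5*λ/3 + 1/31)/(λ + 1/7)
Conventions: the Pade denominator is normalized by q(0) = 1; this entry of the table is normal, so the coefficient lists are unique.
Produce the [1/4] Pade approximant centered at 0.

The Pade approximant has numerator coefficients [7/31, -1159193/89652]; denominator coefficients [1, 1355/964, -1897/241, 42005/964, -260431/964].

Taylor coefficients needed (expand at 0): a_0 = 7/31, a_1 = -1232/93, a_2 = 1897/93, a_3 = -13279/93, a_4 = 92953/93, a_5 = -650671/93.
Write the denominator as Q(λ) = 1 + q1*λ + q2*λ^2 + q3*λ^3 + q4*λ^4. Requiring Q*f - P = O(λ^6) with deg P <= 1 kills the coefficients of λ^2..λ^5 in Q*f:
  λ^2: a_2 + q1*a_1 + q2*a_0 = 0, i.e. 1897/93 + (-1232/93)*q1 + (7/31)*q2 = 0.
  λ^3: a_3 + q1*a_2 + q2*a_1 + q3*a_0 = 0, i.e. -13279/93 + (1897/93)*q1 + (-1232/93)*q2 + (7/31)*q3 = 0.
  λ^4: a_4 + q1*a_3 + q2*a_2 + q3*a_1 + q4*a_0 = 0, i.e. 92953/93 + (-13279/93)*q1 + (1897/93)*q2 + (-1232/93)*q3 + (7/31)*q4 = 0.
  λ^5: a_5 + q1*a_4 + q2*a_3 + q3*a_2 + q4*a_1 = 0, i.e. -650671/93 + (92953/93)*q1 + (-13279/93)*q2 + (1897/93)*q3 + (-1232/93)*q4 = 0.
Solving this linear system: q1 = 1355/964, q2 = -1897/241, q3 = 42005/964, q4 = -260431/964.
The numerator is Q*f truncated at degree 1: P0 = a_0 = 7/31; P1 = a_1 + q1*a_0 = -1159193/89652.


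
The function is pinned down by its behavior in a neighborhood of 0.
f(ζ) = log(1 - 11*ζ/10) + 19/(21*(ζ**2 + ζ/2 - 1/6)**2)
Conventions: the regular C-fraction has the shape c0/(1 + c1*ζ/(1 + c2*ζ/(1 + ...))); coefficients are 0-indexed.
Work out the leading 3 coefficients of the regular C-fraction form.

The regular C-fraction coefficients are [228/7, -13603/2280, -17599433/31014840].

Taylor coefficients (expand at 0): a_0 = 228/7, a_1 = 13603/70, a_2 = 1777553/1400.
c0 = a_0 = 228/7. Peel one level at a time: if S = 1 + c*ζ/S' with S'(0) = 1, then c is the ζ-coefficient of S and S' = c*ζ/(S - 1).
S_1 = c0/f = 1 + (-13603/2280)*ζ + (-17599433/5198400)*ζ^2 + ...; c1 = -13603/2280.
S_2 = c1*ζ/(S_1 - 1) = 1 + (-17599433/31014840)*ζ + ...; c2 = -17599433/31014840.


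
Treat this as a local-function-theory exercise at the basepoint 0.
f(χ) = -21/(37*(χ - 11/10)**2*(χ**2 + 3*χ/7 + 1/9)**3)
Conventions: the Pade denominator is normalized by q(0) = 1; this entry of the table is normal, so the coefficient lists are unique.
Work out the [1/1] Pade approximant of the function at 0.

Taylor coefficients needed (expand at 0): a_0 = -1530900/4477, a_1 = 164243700/49247, a_2 = -56671949700/3792019.
Write the denominator as Q(χ) = 1 + q1*χ. Requiring Q*f - P = O(χ^3) with deg P <= 1 kills the coefficients of χ^2..χ^2 in Q*f:
  χ^2: a_2 + q1*a_1 = 0, i.e. -56671949700/3792019 + (164243700/49247)*q1 = 0.
Solving this linear system: q1 = 259131/57827.
The numerator is Q*f truncated at degree 1: P0 = a_0 = -1530900/4477; P1 = a_1 + q1*a_0 = 66675069000/36984497.

The Pade approximant has numerator coefficients [-1530900/4477, 66675069000/36984497]; denominator coefficients [1, 259131/57827].


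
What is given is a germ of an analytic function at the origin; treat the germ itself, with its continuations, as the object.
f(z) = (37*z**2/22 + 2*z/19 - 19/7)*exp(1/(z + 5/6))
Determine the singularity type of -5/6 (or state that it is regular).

The point is an essential singularity.

The exponent 1/(z - (-5/6)) has a pole at -5/6, so exp(1/(z - (-5/6))) takes every nonzero value near it: an essential singularity (not a pole of any order).


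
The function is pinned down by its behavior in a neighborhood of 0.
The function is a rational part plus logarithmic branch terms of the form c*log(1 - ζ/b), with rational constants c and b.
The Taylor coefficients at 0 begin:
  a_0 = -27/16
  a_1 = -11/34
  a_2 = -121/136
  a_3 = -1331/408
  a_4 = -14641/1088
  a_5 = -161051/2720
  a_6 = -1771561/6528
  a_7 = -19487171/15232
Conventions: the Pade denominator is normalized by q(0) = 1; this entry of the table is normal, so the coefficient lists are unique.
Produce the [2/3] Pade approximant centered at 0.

The Pade approximant has numerator coefficients [-27/16, 2028323/186320, -64625011/4471680]; denominator coefficients [1, -13651/2055, 30613/3288, -1331/6165].

Taylor coefficients needed (read off): a_0 = -27/16, a_1 = -11/34, a_2 = -121/136, a_3 = -1331/408, a_4 = -14641/1088, a_5 = -161051/2720.
Write the denominator as Q(ζ) = 1 + q1*ζ + q2*ζ^2 + q3*ζ^3. Requiring Q*f - P = O(ζ^6) with deg P <= 2 kills the coefficients of ζ^3..ζ^5 in Q*f:
  ζ^3: a_3 + q1*a_2 + q2*a_1 + q3*a_0 = 0, i.e. -1331/408 + (-121/136)*q1 + (-11/34)*q2 + (-27/16)*q3 = 0.
  ζ^4: a_4 + q1*a_3 + q2*a_2 + q3*a_1 = 0, i.e. -14641/1088 + (-1331/408)*q1 + (-121/136)*q2 + (-11/34)*q3 = 0.
  ζ^5: a_5 + q1*a_4 + q2*a_3 + q3*a_2 = 0, i.e. -161051/2720 + (-14641/1088)*q1 + (-1331/408)*q2 + (-121/136)*q3 = 0.
Solving this linear system: q1 = -13651/2055, q2 = 30613/3288, q3 = -1331/6165.
The numerator is Q*f truncated at degree 2: P0 = a_0 = -27/16; P1 = a_1 + q1*a_0 = 2028323/186320; P2 = a_2 + q1*a_1 + q2*a_0 = -64625011/4471680.


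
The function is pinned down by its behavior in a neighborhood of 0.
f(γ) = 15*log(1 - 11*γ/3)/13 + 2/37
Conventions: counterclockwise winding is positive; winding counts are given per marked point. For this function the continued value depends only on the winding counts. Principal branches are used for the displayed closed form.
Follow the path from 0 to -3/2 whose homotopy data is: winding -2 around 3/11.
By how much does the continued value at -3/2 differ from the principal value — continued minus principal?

Continued minus principal equals -(60/13)*pi*i.

The rational part is single-valued and drops out of the difference; each branch term changes only by its own monodromy.
(15/13)*log(1 - γ/(3/11)): each positive loop around 3/11 adds 2*pi*i to the log, so winding -2 contributes (15/13)*(-2)*2*pi*i = -(60/13)*pi*i.
Summing the contributions at γ = -3/2 gives -(60/13)*pi*i.


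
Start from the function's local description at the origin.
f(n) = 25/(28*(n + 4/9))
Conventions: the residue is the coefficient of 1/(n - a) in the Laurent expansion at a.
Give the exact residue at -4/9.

At the order-1 pole -4/9 set g(n) = (n - (-4/9))*f(n) = 25/28.
Simple pole: residue = g(a) at a = -4/9, which is 25/28.

The residue is 25/28.


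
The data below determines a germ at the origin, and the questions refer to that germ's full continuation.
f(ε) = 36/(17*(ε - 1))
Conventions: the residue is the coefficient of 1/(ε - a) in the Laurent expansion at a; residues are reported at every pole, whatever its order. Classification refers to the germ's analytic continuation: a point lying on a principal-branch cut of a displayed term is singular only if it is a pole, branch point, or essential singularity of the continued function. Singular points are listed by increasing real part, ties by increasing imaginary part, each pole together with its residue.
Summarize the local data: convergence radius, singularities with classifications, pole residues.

Denominator factor (ε - 1): pole of order 1 at 1, modulus 1.
The radius of convergence is the smallest modulus among the singular points: 1.
At the order-1 pole 1 set g(ε) = (ε - (1))*f(ε) = 36/17.
Simple pole: residue = g(a) at a = 1, which is 36/17.

Radius of convergence at 0: 1.
At 1: a pole of order 1; residue 36/17.
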